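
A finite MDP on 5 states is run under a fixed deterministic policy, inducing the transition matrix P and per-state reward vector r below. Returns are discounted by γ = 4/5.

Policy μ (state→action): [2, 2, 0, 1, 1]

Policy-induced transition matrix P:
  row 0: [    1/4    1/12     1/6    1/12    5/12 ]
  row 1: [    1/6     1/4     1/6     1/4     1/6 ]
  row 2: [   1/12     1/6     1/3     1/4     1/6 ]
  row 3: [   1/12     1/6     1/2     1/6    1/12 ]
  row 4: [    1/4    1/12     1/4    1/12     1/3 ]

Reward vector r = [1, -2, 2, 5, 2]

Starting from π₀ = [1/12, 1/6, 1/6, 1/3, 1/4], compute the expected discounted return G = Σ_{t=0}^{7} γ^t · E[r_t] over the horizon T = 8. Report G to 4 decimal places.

t=0: π = [0.0833, 0.1667, 0.1667, 0.3333, 0.2500], E[r] = 2.2500, γ^t·E[r] = 2.250000, running G = 2.250000
t=1: π = [0.1528, 0.1528, 0.3264, 0.1667, 0.2014], E[r] = 1.7361, γ^t·E[r] = 1.388889, running G = 3.638889
t=2: π = [0.1551, 0.1499, 0.2934, 0.1771, 0.2245], E[r] = 1.7766, γ^t·E[r] = 1.137037, running G = 4.775926
t=3: π = [0.1591, 0.1475, 0.2933, 0.1720, 0.2281], E[r] = 1.7667, γ^t·E[r] = 0.904568, running G = 5.680494
t=4: π = [0.1602, 0.1467, 0.2919, 0.1711, 0.2301], E[r] = 1.7665, γ^t·E[r] = 0.723547, running G = 6.404041
t=5: π = [0.1606, 0.1464, 0.2915, 0.1707, 0.2308], E[r] = 1.7660, γ^t·E[r] = 0.578682, running G = 6.982723
t=6: π = [0.1608, 0.1462, 0.2914, 0.1705, 0.2311], E[r] = 1.7659, γ^t·E[r] = 0.462913, running G = 7.445636
t=7: π = [0.1608, 0.1462, 0.2913, 0.1705, 0.2312], E[r] = 1.7658, γ^t·E[r] = 0.370319, running G = 7.815956

G = 7.8160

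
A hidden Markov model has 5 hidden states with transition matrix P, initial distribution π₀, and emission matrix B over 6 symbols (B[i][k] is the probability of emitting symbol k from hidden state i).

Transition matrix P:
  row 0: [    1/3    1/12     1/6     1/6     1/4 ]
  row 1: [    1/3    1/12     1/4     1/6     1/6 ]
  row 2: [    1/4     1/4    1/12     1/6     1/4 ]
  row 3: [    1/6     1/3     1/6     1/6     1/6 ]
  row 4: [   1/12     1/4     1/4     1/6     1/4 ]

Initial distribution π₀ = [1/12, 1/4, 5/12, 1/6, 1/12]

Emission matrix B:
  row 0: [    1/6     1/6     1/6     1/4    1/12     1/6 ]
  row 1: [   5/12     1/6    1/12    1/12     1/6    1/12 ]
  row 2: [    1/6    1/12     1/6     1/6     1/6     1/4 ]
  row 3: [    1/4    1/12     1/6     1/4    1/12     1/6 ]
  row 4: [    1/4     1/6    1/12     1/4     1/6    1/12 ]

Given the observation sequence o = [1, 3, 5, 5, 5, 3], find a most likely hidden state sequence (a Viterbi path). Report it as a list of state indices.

t=0: δ = [1.389e-02, 4.167e-02, 3.472e-02, 1.389e-02, 1.389e-02]  (obs o_0=1)
t=1: δ = [3.472e-03, 7.234e-04, 1.736e-03, 1.736e-03, 2.170e-03]  ψ = [1, 2, 1, 1, 2]  (obs o_1=3)
t=2: δ = [1.929e-04, 4.823e-05, 1.447e-04, 9.645e-05, 7.234e-05]  ψ = [0, 3, 0, 0, 0]  (obs o_2=5)
t=3: δ = [1.072e-05, 3.014e-06, 8.038e-06, 5.358e-06, 4.019e-06]  ψ = [0, 2, 0, 0, 0]  (obs o_3=5)
t=4: δ = [5.954e-07, 1.674e-07, 4.465e-07, 2.977e-07, 2.233e-07]  ψ = [0, 2, 0, 0, 0]  (obs o_4=5)
t=5: δ = [4.961e-08, 9.303e-09, 1.654e-08, 2.481e-08, 3.721e-08]  ψ = [0, 2, 0, 0, 0]  (obs o_5=3)
backtrack: best end state = 0; path = [1, 0, 0, 0, 0, 0]

path = [1, 0, 0, 0, 0, 0]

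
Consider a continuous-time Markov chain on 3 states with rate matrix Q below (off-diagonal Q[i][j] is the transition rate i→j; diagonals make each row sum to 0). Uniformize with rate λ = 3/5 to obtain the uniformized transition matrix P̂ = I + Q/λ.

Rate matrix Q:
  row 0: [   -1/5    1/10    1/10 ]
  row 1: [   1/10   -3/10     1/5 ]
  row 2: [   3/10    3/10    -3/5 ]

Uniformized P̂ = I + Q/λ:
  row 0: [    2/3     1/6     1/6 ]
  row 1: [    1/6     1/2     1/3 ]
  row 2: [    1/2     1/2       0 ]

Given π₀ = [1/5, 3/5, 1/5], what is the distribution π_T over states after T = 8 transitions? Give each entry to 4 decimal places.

π = [0.4612, 0.3464, 0.1924]

t=0: π = [0.2000, 0.6000, 0.2000]
t=1: π = [0.3333, 0.4333, 0.2333]
t=2: π = [0.4111, 0.3889, 0.2000]
t=3: π = [0.4389, 0.3630, 0.1981]
t=4: π = [0.4522, 0.3537, 0.1941]
t=5: π = [0.4575, 0.3493, 0.1933]
t=6: π = [0.4598, 0.3475, 0.1927]
t=7: π = [0.4608, 0.3467, 0.1925]
t=8: π = [0.4612, 0.3464, 0.1924]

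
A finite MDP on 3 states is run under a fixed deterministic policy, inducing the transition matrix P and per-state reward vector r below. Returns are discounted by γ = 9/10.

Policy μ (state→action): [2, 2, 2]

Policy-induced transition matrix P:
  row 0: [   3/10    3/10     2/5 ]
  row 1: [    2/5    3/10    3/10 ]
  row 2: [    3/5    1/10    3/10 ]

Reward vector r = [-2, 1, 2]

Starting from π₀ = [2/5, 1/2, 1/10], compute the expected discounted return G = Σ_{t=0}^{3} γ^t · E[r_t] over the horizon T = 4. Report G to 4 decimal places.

t=0: π = [0.4000, 0.5000, 0.1000], E[r] = -0.1000, γ^t·E[r] = -0.100000, running G = -0.100000
t=1: π = [0.3800, 0.2800, 0.3400], E[r] = 0.2000, γ^t·E[r] = 0.180000, running G = 0.080000
t=2: π = [0.4300, 0.2320, 0.3380], E[r] = 0.0480, γ^t·E[r] = 0.038880, running G = 0.118880
t=3: π = [0.4246, 0.2324, 0.3430], E[r] = 0.0692, γ^t·E[r] = 0.050447, running G = 0.169327

G = 0.1693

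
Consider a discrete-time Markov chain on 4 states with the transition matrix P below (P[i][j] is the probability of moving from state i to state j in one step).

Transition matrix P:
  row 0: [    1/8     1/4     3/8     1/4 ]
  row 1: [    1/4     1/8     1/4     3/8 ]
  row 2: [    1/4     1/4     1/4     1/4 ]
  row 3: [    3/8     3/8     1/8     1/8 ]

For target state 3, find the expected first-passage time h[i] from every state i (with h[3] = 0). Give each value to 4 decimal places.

h = [3.6000, 3.2000, 3.6000, 0.0000]

First-step conditioning: h[3] = 0; for i ≠ 3, h[i] = 1 + Σ_k P[i][k]·h[k].
  h[0] = 1 + 1/8·h[0] + 1/4·h[1] + 3/8·h[2]
  h[1] = 1 + 1/4·h[0] + 1/8·h[1] + 1/4·h[2]
  h[2] = 1 + 1/4·h[0] + 1/4·h[1] + 1/4·h[2]
Solving the 3×3 linear system over states ≠ 3 gives exactly h = [18/5, 16/5, 18/5, 0] (h[3] = 0 is the target).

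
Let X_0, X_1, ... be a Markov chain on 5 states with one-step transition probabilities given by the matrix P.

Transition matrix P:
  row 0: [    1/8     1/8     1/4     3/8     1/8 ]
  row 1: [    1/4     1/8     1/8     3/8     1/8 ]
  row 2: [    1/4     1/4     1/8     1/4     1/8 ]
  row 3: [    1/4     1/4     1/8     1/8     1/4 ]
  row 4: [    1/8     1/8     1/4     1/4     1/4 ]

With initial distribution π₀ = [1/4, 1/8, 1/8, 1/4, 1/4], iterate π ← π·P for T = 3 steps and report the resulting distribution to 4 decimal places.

t=0: π = [0.2500, 0.1250, 0.1250, 0.2500, 0.2500]
t=1: π = [0.1875, 0.1719, 0.1875, 0.2656, 0.1875]
t=2: π = [0.2031, 0.1816, 0.1719, 0.2617, 0.1816]
t=3: π = [0.2019, 0.1792, 0.1731, 0.2654, 0.1804]

π = [0.2019, 0.1792, 0.1731, 0.2654, 0.1804]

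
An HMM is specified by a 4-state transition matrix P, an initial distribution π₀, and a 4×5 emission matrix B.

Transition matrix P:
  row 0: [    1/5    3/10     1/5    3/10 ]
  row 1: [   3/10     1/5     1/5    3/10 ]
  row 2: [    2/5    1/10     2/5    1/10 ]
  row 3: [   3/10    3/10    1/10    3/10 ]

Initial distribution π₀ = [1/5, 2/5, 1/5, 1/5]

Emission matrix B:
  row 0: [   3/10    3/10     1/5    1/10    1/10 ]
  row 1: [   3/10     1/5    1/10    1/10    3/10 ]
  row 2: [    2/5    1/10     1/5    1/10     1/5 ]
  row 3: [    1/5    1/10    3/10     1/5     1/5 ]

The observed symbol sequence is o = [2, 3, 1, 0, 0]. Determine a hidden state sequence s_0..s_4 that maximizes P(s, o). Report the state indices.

path = [3, 3, 0, 2, 2]

t=0: δ = [4.000e-02, 4.000e-02, 4.000e-02, 6.000e-02]  (obs o_0=2)
t=1: δ = [1.800e-03, 1.800e-03, 1.600e-03, 3.600e-03]  ψ = [3, 3, 2, 3]  (obs o_1=3)
t=2: δ = [3.240e-04, 2.160e-04, 6.400e-05, 1.080e-04]  ψ = [3, 3, 2, 3]  (obs o_2=1)
t=3: δ = [1.944e-05, 2.916e-05, 2.592e-05, 1.944e-05]  ψ = [0, 0, 0, 0]  (obs o_3=0)
t=4: δ = [3.110e-06, 1.750e-06, 4.147e-06, 1.750e-06]  ψ = [2, 0, 2, 1]  (obs o_4=0)
backtrack: best end state = 2; path = [3, 3, 0, 2, 2]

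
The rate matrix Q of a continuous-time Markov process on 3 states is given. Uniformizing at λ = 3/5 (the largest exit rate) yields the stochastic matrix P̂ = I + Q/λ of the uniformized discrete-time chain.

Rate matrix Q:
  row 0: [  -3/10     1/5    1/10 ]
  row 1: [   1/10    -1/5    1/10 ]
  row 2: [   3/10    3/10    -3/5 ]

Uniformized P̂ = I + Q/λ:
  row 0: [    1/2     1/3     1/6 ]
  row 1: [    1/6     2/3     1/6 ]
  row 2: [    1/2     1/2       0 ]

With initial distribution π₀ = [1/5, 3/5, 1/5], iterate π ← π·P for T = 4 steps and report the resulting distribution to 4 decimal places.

π = [0.3204, 0.5367, 0.1429]

t=0: π = [0.2000, 0.6000, 0.2000]
t=1: π = [0.3000, 0.5667, 0.1333]
t=2: π = [0.3111, 0.5444, 0.1444]
t=3: π = [0.3185, 0.5389, 0.1426]
t=4: π = [0.3204, 0.5367, 0.1429]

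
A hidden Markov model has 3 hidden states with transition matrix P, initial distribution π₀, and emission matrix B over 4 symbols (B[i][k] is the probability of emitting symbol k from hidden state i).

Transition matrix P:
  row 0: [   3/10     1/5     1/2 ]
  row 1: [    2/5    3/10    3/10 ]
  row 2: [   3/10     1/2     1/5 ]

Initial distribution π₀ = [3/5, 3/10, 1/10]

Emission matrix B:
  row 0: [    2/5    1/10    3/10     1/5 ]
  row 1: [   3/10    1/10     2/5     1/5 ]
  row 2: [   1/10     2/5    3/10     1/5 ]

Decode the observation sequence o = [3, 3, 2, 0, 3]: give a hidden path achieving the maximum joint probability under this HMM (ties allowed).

path = [0, 2, 1, 0, 2]

t=0: δ = [1.200e-01, 6.000e-02, 2.000e-02]  (obs o_0=3)
t=1: δ = [7.200e-03, 4.800e-03, 1.200e-02]  ψ = [0, 0, 0]  (obs o_1=3)
t=2: δ = [1.080e-03, 2.400e-03, 1.080e-03]  ψ = [2, 2, 0]  (obs o_2=2)
t=3: δ = [3.840e-04, 2.160e-04, 7.200e-05]  ψ = [1, 1, 1]  (obs o_3=0)
t=4: δ = [2.304e-05, 1.536e-05, 3.840e-05]  ψ = [0, 0, 0]  (obs o_4=3)
backtrack: best end state = 2; path = [0, 2, 1, 0, 2]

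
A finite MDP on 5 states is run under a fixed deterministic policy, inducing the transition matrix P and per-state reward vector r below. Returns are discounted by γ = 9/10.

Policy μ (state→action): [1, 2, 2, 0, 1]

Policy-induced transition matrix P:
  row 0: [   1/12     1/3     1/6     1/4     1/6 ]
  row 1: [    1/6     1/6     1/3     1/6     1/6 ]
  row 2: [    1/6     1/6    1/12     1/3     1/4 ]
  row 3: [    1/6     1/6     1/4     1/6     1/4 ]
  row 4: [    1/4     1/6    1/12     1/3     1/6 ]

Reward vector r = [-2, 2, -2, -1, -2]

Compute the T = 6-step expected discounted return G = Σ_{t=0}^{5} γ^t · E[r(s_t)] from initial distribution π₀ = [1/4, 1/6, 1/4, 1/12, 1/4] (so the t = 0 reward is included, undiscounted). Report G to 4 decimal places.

t=0: π = [0.2500, 0.1667, 0.2500, 0.0833, 0.2500], E[r] = -1.2500, γ^t·E[r] = -1.250000, running G = -1.250000
t=1: π = [0.1667, 0.2083, 0.1597, 0.2708, 0.1944], E[r] = -0.8958, γ^t·E[r] = -0.806250, running G = -2.056250
t=2: π = [0.1690, 0.1944, 0.1944, 0.2396, 0.2025], E[r] = -0.9826, γ^t·E[r] = -0.795938, running G = -2.852188
t=3: π = [0.1695, 0.1948, 0.1860, 0.2469, 0.2028], E[r] = -0.9738, γ^t·E[r] = -0.709875, running G = -3.562063
t=4: π = [0.1694, 0.1949, 0.1873, 0.2456, 0.2027], E[r] = -0.9748, γ^t·E[r] = -0.639547, running G = -4.201609
t=5: π = [0.1694, 0.1949, 0.1871, 0.2458, 0.2027], E[r] = -0.9746, γ^t·E[r] = -0.575475, running G = -4.777084

G = -4.7771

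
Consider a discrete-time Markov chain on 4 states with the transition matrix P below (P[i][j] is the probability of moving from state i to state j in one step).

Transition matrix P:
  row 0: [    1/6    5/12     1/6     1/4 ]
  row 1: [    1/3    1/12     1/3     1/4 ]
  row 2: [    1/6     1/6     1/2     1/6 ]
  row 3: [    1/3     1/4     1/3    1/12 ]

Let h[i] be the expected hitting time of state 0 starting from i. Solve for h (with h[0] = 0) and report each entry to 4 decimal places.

First-step conditioning: h[0] = 0; for i ≠ 0, h[i] = 1 + Σ_k P[i][k]·h[k].
  h[1] = 1 + 1/12·h[1] + 1/3·h[2] + 1/4·h[3]
  h[2] = 1 + 1/6·h[1] + 1/2·h[2] + 1/6·h[3]
  h[3] = 1 + 1/4·h[1] + 1/3·h[2] + 1/12·h[3]
Solving the 3×3 linear system over states ≠ 0 gives exactly h = [0, 15/4, 9/2, 15/4] (h[0] = 0 is the target).

h = [0.0000, 3.7500, 4.5000, 3.7500]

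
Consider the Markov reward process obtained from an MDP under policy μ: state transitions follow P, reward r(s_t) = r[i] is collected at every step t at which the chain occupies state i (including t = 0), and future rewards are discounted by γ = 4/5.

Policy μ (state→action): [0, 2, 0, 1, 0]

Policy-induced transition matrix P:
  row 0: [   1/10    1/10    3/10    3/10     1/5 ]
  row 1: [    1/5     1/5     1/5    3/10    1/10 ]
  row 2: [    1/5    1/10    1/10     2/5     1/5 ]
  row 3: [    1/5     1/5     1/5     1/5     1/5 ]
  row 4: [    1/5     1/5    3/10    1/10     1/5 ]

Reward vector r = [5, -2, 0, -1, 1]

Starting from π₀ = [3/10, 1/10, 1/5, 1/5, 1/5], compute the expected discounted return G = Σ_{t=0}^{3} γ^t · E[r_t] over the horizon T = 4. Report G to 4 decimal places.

t=0: π = [0.3000, 0.1000, 0.2000, 0.2000, 0.2000], E[r] = 1.3000, γ^t·E[r] = 1.300000, running G = 1.300000
t=1: π = [0.1700, 0.1500, 0.2300, 0.2600, 0.1900], E[r] = 0.4800, γ^t·E[r] = 0.384000, running G = 1.684000
t=2: π = [0.1830, 0.1600, 0.2130, 0.2590, 0.1850], E[r] = 0.5210, γ^t·E[r] = 0.333440, running G = 2.017440
t=3: π = [0.1817, 0.1604, 0.2155, 0.2584, 0.1840], E[r] = 0.5133, γ^t·E[r] = 0.262810, running G = 2.280250

G = 2.2802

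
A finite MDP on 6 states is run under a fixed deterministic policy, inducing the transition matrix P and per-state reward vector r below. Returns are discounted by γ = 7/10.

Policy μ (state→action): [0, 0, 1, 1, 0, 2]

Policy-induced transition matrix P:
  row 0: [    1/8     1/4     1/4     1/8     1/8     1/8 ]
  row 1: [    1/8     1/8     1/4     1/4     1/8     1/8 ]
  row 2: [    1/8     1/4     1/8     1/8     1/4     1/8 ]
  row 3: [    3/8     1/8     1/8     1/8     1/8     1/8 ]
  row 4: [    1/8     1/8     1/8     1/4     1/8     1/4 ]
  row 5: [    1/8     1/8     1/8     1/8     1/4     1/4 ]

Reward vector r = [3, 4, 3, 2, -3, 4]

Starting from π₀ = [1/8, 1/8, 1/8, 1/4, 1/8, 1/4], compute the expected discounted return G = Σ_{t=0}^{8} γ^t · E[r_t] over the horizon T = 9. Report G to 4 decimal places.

t=0: π = [0.1250, 0.1250, 0.1250, 0.2500, 0.1250, 0.2500], E[r] = 2.3750, γ^t·E[r] = 2.375000, running G = 2.375000
t=1: π = [0.1875, 0.1563, 0.1563, 0.1563, 0.1719, 0.1719], E[r] = 2.1406, γ^t·E[r] = 1.498438, running G = 3.873438
t=2: π = [0.1641, 0.1680, 0.1680, 0.1660, 0.1660, 0.1680], E[r] = 2.1738, γ^t·E[r] = 1.065176, running G = 4.938613
t=3: π = [0.1665, 0.1665, 0.1665, 0.1667, 0.1670, 0.1667], E[r] = 2.1646, γ^t·E[r] = 0.742441, running G = 5.681054
t=4: π = [0.1667, 0.1666, 0.1666, 0.1667, 0.1667, 0.1667], E[r] = 2.1667, γ^t·E[r] = 0.520229, running G = 6.201283
t=5: π = [0.1667, 0.1667, 0.1667, 0.1667, 0.1667, 0.1667], E[r] = 2.1667, γ^t·E[r] = 0.364152, running G = 6.565435
t=6: π = [0.1667, 0.1667, 0.1667, 0.1667, 0.1667, 0.1667], E[r] = 2.1667, γ^t·E[r] = 0.254906, running G = 6.820341
t=7: π = [0.1667, 0.1667, 0.1667, 0.1667, 0.1667, 0.1667], E[r] = 2.1667, γ^t·E[r] = 0.178434, running G = 6.998775
t=8: π = [0.1667, 0.1667, 0.1667, 0.1667, 0.1667, 0.1667], E[r] = 2.1667, γ^t·E[r] = 0.124904, running G = 7.123679

G = 7.1237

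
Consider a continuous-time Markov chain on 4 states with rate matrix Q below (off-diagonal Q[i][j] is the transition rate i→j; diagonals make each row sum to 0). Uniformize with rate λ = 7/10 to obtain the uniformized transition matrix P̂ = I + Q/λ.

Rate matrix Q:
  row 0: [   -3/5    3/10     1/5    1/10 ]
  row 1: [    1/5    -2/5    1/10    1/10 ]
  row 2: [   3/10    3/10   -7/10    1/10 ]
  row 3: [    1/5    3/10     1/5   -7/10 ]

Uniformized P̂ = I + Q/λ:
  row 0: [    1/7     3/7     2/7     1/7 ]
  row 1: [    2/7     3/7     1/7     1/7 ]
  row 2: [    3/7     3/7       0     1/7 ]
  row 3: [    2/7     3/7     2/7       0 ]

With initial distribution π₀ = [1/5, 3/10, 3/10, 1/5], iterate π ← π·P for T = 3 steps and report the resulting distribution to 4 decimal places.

π = [0.2735, 0.4286, 0.1732, 0.1248]

t=0: π = [0.2000, 0.3000, 0.3000, 0.2000]
t=1: π = [0.3000, 0.4286, 0.1571, 0.1143]
t=2: π = [0.2653, 0.4286, 0.1796, 0.1265]
t=3: π = [0.2735, 0.4286, 0.1732, 0.1248]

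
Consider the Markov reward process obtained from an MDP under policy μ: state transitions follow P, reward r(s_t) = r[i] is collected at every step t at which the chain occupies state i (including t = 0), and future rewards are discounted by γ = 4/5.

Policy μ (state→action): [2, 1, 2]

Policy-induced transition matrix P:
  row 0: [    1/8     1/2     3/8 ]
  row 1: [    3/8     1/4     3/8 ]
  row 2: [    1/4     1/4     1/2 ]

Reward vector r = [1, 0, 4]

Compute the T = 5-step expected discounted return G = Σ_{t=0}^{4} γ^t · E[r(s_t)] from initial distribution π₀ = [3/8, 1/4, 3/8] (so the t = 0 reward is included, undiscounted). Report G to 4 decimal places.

t=0: π = [0.3750, 0.2500, 0.3750], E[r] = 1.8750, γ^t·E[r] = 1.875000, running G = 1.875000
t=1: π = [0.2344, 0.3438, 0.4219], E[r] = 1.9219, γ^t·E[r] = 1.537500, running G = 3.412500
t=2: π = [0.2637, 0.3086, 0.4277], E[r] = 1.9746, γ^t·E[r] = 1.263750, running G = 4.676250
t=3: π = [0.2556, 0.3159, 0.4285], E[r] = 1.9695, γ^t·E[r] = 1.008375, running G = 5.684625
t=4: π = [0.2575, 0.3139, 0.4286], E[r] = 1.9718, γ^t·E[r] = 0.807638, running G = 6.492263

G = 6.4923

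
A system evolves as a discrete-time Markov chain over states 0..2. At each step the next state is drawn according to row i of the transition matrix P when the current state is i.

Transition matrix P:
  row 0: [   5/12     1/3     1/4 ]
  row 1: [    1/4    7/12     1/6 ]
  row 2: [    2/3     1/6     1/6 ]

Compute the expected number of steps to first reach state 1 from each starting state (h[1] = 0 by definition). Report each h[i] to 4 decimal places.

First-step conditioning: h[1] = 0; for i ≠ 1, h[i] = 1 + Σ_k P[i][k]·h[k].
  h[0] = 1 + 5/12·h[0] + 1/4·h[2]
  h[2] = 1 + 2/3·h[0] + 1/6·h[2]
Solving the 2×2 linear system over states ≠ 1 gives exactly h = [78/23, 0, 90/23] (h[1] = 0 is the target).

h = [3.3913, 0.0000, 3.9130]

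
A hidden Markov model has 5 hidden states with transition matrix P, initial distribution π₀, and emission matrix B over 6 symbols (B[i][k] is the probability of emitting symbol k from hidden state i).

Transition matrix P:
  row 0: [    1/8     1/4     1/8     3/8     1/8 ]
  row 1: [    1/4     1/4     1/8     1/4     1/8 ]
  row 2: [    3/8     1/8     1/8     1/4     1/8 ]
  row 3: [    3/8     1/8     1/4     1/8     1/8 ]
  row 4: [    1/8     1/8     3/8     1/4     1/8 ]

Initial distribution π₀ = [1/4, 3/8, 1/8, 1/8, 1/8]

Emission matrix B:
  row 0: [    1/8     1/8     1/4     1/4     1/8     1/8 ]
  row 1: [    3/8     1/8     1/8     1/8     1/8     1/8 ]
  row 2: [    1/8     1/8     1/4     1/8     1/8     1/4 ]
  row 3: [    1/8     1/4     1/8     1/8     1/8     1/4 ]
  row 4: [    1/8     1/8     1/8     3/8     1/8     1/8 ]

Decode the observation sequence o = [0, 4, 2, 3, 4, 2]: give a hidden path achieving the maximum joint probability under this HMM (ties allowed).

t=0: δ = [3.125e-02, 1.406e-01, 1.562e-02, 1.562e-02, 1.562e-02]  (obs o_0=0)
t=1: δ = [4.395e-03, 4.395e-03, 2.197e-03, 4.395e-03, 2.197e-03]  ψ = [1, 1, 1, 1, 1]  (obs o_1=4)
t=2: δ = [4.120e-04, 1.373e-04, 2.747e-04, 2.060e-04, 6.866e-05]  ψ = [3, 0, 3, 0, 0]  (obs o_2=2)
t=3: δ = [2.575e-05, 1.287e-05, 6.437e-06, 1.931e-05, 1.931e-05]  ψ = [2, 0, 0, 0, 0]  (obs o_3=3)
t=4: δ = [9.052e-07, 8.047e-07, 9.052e-07, 1.207e-06, 4.023e-07]  ψ = [3, 0, 4, 0, 0]  (obs o_4=4)
t=5: δ = [1.132e-07, 2.829e-08, 7.544e-08, 4.243e-08, 1.886e-08]  ψ = [3, 0, 3, 0, 3]  (obs o_5=2)
backtrack: best end state = 0; path = [1, 3, 2, 0, 3, 0]

path = [1, 3, 2, 0, 3, 0]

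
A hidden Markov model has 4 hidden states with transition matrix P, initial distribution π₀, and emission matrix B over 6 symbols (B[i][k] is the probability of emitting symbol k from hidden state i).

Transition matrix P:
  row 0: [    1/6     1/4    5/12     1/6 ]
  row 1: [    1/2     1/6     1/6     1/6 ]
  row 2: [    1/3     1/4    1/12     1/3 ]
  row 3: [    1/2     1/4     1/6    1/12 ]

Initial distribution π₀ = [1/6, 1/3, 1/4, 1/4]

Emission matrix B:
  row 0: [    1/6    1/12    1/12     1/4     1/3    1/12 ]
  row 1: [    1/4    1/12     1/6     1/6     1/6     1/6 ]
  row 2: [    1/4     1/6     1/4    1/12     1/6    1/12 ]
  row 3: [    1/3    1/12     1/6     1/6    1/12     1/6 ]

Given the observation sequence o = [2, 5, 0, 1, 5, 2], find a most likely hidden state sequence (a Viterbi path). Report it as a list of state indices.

t=0: δ = [1.389e-02, 5.556e-02, 6.250e-02, 4.167e-02]  (obs o_0=2)
t=1: δ = [2.315e-03, 2.604e-03, 7.716e-04, 3.472e-03]  ψ = [1, 2, 1, 2]  (obs o_1=5)
t=2: δ = [2.894e-04, 2.170e-04, 2.411e-04, 1.447e-04]  ψ = [3, 3, 0, 1]  (obs o_2=0)
t=3: δ = [9.042e-06, 6.028e-06, 2.009e-05, 6.698e-06]  ψ = [1, 0, 0, 2]  (obs o_3=1)
t=4: δ = [5.582e-07, 8.372e-07, 3.140e-07, 1.116e-06]  ψ = [2, 2, 0, 2]  (obs o_4=5)
t=5: δ = [4.651e-08, 4.651e-08, 5.814e-08, 2.326e-08]  ψ = [3, 3, 0, 1]  (obs o_5=2)
backtrack: best end state = 2; path = [2, 3, 0, 2, 0, 2]

path = [2, 3, 0, 2, 0, 2]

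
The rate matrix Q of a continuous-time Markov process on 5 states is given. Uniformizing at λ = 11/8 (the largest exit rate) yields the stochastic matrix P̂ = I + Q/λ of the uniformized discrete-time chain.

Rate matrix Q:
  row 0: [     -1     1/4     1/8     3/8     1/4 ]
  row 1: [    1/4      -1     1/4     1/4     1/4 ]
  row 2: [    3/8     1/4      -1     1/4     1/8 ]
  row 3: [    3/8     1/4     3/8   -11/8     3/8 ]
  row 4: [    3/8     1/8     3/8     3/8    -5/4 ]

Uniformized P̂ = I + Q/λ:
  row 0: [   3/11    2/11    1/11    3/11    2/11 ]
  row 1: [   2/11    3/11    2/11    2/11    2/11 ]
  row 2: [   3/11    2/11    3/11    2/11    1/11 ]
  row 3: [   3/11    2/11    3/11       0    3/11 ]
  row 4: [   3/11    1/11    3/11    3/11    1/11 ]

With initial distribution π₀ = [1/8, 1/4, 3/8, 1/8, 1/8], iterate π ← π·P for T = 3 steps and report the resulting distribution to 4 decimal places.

π = [0.2558, 0.1838, 0.2094, 0.1863, 0.1646]

t=0: π = [0.1250, 0.2500, 0.3750, 0.1250, 0.1250]
t=1: π = [0.2500, 0.1932, 0.2273, 0.1818, 0.1477]
t=2: π = [0.2552, 0.1860, 0.2097, 0.1849, 0.1643]
t=3: π = [0.2558, 0.1838, 0.2094, 0.1863, 0.1646]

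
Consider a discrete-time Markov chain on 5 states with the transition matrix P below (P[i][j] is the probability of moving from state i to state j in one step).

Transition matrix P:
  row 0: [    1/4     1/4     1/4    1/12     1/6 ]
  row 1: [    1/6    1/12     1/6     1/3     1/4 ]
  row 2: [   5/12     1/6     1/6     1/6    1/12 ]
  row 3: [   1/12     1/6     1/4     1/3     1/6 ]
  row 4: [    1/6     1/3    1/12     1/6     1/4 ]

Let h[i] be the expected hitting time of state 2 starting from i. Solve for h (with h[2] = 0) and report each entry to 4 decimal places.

h = [5.0348, 5.4523, 0.0000, 4.9884, 5.9839]

First-step conditioning: h[2] = 0; for i ≠ 2, h[i] = 1 + Σ_k P[i][k]·h[k].
  h[0] = 1 + 1/4·h[0] + 1/4·h[1] + 1/12·h[3] + 1/6·h[4]
  h[1] = 1 + 1/6·h[0] + 1/12·h[1] + 1/3·h[3] + 1/4·h[4]
  h[3] = 1 + 1/12·h[0] + 1/6·h[1] + 1/3·h[3] + 1/6·h[4]
  h[4] = 1 + 1/6·h[0] + 1/3·h[1] + 1/6·h[3] + 1/4·h[4]
Solving the 4×4 linear system over states ≠ 2 gives exactly h = [5644/1121, 6112/1121, 0, 5592/1121, 6708/1121] (h[2] = 0 is the target).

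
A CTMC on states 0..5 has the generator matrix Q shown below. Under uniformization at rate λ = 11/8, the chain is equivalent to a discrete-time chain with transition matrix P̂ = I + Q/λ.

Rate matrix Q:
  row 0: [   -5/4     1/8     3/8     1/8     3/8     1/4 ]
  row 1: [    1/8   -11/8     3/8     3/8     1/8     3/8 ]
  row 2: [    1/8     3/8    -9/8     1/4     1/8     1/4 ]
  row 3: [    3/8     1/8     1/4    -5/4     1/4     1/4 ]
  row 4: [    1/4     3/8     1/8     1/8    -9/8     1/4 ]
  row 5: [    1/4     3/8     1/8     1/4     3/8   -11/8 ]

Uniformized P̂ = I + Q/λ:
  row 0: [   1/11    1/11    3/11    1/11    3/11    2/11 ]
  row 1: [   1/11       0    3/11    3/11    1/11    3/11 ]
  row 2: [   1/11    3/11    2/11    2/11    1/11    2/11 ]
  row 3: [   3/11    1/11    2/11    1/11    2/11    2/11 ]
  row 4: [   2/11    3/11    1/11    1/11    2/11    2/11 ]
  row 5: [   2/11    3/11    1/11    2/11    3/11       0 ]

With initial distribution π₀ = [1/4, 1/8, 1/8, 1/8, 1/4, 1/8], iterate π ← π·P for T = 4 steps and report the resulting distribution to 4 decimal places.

π = [0.1503, 0.1710, 0.1795, 0.1534, 0.1789, 0.1668]

t=0: π = [0.2500, 0.1250, 0.1250, 0.1250, 0.2500, 0.1250]
t=1: π = [0.1477, 0.1705, 0.1818, 0.1364, 0.1932, 0.1705]
t=2: π = [0.1488, 0.1746, 0.1777, 0.1539, 0.1787, 0.1663]
t=3: π = [0.1503, 0.1701, 0.1798, 0.1539, 0.1784, 0.1674]
t=4: π = [0.1503, 0.1710, 0.1795, 0.1534, 0.1789, 0.1668]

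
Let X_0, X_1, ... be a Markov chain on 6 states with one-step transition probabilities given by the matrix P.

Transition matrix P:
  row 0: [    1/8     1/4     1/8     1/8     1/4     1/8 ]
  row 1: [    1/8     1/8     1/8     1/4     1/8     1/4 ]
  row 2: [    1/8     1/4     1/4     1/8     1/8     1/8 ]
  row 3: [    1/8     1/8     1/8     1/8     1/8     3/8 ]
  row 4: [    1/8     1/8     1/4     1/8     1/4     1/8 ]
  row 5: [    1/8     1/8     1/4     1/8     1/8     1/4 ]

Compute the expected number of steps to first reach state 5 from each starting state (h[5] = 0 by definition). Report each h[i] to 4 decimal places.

First-step conditioning: h[5] = 0; for i ≠ 5, h[i] = 1 + Σ_k P[i][k]·h[k].
  h[0] = 1 + 1/8·h[0] + 1/4·h[1] + 1/8·h[2] + 1/8·h[3] + 1/4·h[4]
  h[1] = 1 + 1/8·h[0] + 1/8·h[1] + 1/8·h[2] + 1/4·h[3] + 1/8·h[4]
  h[2] = 1 + 1/8·h[0] + 1/4·h[1] + 1/4·h[2] + 1/8·h[3] + 1/8·h[4]
  h[3] = 1 + 1/8·h[0] + 1/8·h[1] + 1/8·h[2] + 1/8·h[3] + 1/8·h[4]
  h[4] = 1 + 1/8·h[0] + 1/8·h[1] + 1/4·h[2] + 1/8·h[3] + 1/4·h[4]
Solving the 5×5 linear system over states ≠ 5 gives exactly h = [16392/3035, 14112/3035, 16352/3035, 12544/3035, 16672/3035, 0] (h[5] = 0 is the target).

h = [5.4010, 4.6498, 5.3878, 4.1331, 5.4932, 0.0000]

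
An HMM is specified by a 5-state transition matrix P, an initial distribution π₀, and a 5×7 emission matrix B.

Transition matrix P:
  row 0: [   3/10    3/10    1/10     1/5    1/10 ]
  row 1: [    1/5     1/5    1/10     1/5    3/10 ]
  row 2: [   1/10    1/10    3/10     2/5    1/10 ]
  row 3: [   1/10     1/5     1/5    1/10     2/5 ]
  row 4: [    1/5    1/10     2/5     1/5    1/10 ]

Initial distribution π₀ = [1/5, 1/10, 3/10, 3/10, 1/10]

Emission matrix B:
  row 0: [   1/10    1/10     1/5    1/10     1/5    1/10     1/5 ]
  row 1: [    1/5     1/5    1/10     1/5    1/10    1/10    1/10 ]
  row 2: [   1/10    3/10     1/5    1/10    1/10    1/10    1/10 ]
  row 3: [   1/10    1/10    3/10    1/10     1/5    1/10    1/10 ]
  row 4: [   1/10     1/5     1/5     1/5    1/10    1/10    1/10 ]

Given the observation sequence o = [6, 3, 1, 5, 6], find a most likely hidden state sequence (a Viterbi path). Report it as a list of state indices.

t=0: δ = [4.000e-02, 1.000e-02, 3.000e-02, 3.000e-02, 1.000e-02]  (obs o_0=6)
t=1: δ = [1.200e-03, 2.400e-03, 9.000e-04, 1.200e-03, 2.400e-03]  ψ = [0, 0, 2, 2, 3]  (obs o_1=3)
t=2: δ = [4.800e-05, 9.600e-05, 2.880e-04, 4.800e-05, 1.440e-04]  ψ = [1, 1, 4, 1, 1]  (obs o_2=1)
t=3: δ = [2.880e-06, 2.880e-06, 8.640e-06, 1.152e-05, 2.880e-06]  ψ = [2, 2, 2, 2, 1]  (obs o_3=5)
t=4: δ = [2.304e-07, 2.304e-07, 2.592e-07, 3.456e-07, 4.608e-07]  ψ = [3, 3, 2, 2, 3]  (obs o_4=6)
backtrack: best end state = 4; path = [3, 4, 2, 3, 4]

path = [3, 4, 2, 3, 4]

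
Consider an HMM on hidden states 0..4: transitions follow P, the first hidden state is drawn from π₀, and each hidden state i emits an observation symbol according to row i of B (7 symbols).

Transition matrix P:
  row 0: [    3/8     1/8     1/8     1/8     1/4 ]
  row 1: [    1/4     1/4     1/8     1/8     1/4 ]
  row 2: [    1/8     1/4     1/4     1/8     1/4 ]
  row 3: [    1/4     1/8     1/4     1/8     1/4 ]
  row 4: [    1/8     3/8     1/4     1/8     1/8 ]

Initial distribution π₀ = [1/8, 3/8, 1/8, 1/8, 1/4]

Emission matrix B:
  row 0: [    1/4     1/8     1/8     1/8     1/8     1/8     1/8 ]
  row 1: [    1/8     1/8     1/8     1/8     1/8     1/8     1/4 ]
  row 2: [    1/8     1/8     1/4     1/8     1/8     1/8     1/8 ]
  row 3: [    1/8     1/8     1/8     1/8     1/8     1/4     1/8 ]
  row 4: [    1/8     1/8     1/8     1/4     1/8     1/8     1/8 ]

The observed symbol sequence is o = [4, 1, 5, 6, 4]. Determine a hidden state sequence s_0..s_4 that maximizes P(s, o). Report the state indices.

path = [1, 0, 0, 0, 0]

t=0: δ = [1.562e-02, 4.688e-02, 1.562e-02, 1.562e-02, 3.125e-02]  (obs o_0=4)
t=1: δ = [1.465e-03, 1.465e-03, 9.766e-04, 7.324e-04, 1.465e-03]  ψ = [1, 1, 4, 1, 1]  (obs o_1=1)
t=2: δ = [6.866e-05, 6.866e-05, 4.578e-05, 4.578e-05, 4.578e-05]  ψ = [0, 4, 4, 0, 0]  (obs o_2=5)
t=3: δ = [3.219e-06, 4.292e-06, 1.431e-06, 1.073e-06, 2.146e-06]  ψ = [0, 1, 2, 0, 0]  (obs o_3=6)
t=4: δ = [1.509e-07, 1.341e-07, 6.706e-08, 6.706e-08, 1.341e-07]  ψ = [0, 1, 1, 1, 1]  (obs o_4=4)
backtrack: best end state = 0; path = [1, 0, 0, 0, 0]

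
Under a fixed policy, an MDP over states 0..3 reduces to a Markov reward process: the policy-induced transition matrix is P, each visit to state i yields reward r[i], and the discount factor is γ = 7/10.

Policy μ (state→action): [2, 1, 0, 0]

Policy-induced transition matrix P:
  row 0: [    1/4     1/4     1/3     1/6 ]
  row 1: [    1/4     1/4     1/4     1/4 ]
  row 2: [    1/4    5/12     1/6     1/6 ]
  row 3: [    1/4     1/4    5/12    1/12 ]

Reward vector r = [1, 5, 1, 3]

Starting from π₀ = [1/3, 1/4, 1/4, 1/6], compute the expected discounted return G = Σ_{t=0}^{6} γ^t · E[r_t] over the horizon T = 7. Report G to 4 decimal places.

t=0: π = [0.3333, 0.2500, 0.2500, 0.1667], E[r] = 2.3333, γ^t·E[r] = 2.333333, running G = 2.333333
t=1: π = [0.2500, 0.2917, 0.2847, 0.1736], E[r] = 2.5139, γ^t·E[r] = 1.759722, running G = 4.093056
t=2: π = [0.2500, 0.2975, 0.2760, 0.1765], E[r] = 2.5428, γ^t·E[r] = 1.245984, running G = 5.339039
t=3: π = [0.2500, 0.2960, 0.2772, 0.1767], E[r] = 2.5375, γ^t·E[r] = 0.870369, running G = 6.209408
t=4: π = [0.2500, 0.2962, 0.2772, 0.1766], E[r] = 2.5380, γ^t·E[r] = 0.609384, running G = 6.818792
t=5: π = [0.2500, 0.2962, 0.2772, 0.1766], E[r] = 2.5381, γ^t·E[r] = 0.426571, running G = 7.245364
t=6: π = [0.2500, 0.2962, 0.2772, 0.1766], E[r] = 2.5380, γ^t·E[r] = 0.298598, running G = 7.543962

G = 7.5440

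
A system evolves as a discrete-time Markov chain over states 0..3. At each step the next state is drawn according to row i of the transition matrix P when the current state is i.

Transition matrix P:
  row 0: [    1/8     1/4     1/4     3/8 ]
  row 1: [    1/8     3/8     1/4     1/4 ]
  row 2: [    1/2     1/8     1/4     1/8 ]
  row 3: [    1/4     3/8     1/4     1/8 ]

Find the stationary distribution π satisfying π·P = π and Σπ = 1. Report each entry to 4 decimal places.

π = [0.2465, 0.2817, 0.2500, 0.2218]

Balance equations π_j = Σ_i π_i·P[i][j]:
  π_0 = 1/8·π_0 + 1/8·π_1 + 1/2·π_2 + 1/4·π_3
  π_1 = 1/4·π_0 + 3/8·π_1 + 1/8·π_2 + 3/8·π_3
  π_2 = 1/4·π_0 + 1/4·π_1 + 1/4·π_2 + 1/4·π_3
  normalize: π_0 + π_1 + π_2 + π_3 = 1
Solving the linear system gives exactly π = [35/142, 20/71, 1/4, 63/284].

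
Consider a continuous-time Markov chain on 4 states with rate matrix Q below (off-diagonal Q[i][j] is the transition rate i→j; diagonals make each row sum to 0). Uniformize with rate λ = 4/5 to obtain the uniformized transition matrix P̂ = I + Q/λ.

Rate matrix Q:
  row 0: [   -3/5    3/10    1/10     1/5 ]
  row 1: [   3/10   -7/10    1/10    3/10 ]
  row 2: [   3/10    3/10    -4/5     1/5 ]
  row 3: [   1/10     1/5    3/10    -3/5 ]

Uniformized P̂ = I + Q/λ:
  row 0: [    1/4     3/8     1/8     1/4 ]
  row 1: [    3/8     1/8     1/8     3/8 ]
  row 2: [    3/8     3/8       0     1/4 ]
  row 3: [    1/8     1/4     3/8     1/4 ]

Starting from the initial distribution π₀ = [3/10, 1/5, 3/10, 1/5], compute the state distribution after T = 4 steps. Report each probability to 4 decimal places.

π = [0.2705, 0.2714, 0.1740, 0.2841]

t=0: π = [0.3000, 0.2000, 0.3000, 0.2000]
t=1: π = [0.2875, 0.3000, 0.1375, 0.2750]
t=2: π = [0.2703, 0.2656, 0.1766, 0.2875]
t=3: π = [0.2693, 0.2727, 0.1748, 0.2832]
t=4: π = [0.2705, 0.2714, 0.1740, 0.2841]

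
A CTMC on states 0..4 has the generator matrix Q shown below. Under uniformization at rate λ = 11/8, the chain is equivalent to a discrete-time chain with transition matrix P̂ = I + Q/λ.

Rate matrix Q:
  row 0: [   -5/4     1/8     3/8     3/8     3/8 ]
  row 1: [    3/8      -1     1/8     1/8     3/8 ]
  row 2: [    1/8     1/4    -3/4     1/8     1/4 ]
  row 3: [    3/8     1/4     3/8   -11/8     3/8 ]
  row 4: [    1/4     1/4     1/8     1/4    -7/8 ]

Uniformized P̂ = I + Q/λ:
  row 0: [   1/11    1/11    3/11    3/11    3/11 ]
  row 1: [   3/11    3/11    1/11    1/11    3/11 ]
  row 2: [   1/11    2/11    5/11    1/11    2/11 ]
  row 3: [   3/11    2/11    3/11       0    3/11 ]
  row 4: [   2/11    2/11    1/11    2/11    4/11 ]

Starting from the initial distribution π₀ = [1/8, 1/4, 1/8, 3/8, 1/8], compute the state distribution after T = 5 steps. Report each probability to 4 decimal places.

t=0: π = [0.1250, 0.2500, 0.1250, 0.3750, 0.1250]
t=1: π = [0.2159, 0.1932, 0.2273, 0.0909, 0.2727]
t=2: π = [0.1674, 0.1798, 0.2293, 0.1467, 0.2769]
t=3: π = [0.1754, 0.1829, 0.2314, 0.1332, 0.2770]
t=4: π = [0.1736, 0.1825, 0.2312, 0.1359, 0.2769]
t=5: π = [0.1740, 0.1826, 0.2312, 0.1353, 0.2769]

π = [0.1740, 0.1826, 0.2312, 0.1353, 0.2769]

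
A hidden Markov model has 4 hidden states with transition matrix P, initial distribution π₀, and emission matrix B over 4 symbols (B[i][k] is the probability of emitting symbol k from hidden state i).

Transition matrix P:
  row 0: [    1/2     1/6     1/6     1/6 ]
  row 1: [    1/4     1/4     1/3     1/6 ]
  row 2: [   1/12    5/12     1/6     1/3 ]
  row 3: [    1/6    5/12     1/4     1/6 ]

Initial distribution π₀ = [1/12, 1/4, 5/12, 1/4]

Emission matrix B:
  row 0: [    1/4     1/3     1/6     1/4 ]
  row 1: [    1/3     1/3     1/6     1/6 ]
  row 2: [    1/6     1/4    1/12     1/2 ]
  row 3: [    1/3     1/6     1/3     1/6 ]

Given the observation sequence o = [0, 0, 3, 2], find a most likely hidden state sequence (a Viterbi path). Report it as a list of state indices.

t=0: δ = [2.083e-02, 8.333e-02, 6.944e-02, 8.333e-02]  (obs o_0=0)
t=1: δ = [5.208e-03, 1.157e-02, 4.630e-03, 7.716e-03]  ψ = [1, 3, 1, 2]  (obs o_1=0)
t=2: δ = [7.234e-04, 5.358e-04, 1.929e-03, 3.215e-04]  ψ = [1, 3, 1, 1]  (obs o_2=3)
t=3: δ = [6.028e-05, 1.340e-04, 2.679e-05, 2.143e-04]  ψ = [0, 2, 2, 2]  (obs o_3=2)
backtrack: best end state = 3; path = [3, 1, 2, 3]

path = [3, 1, 2, 3]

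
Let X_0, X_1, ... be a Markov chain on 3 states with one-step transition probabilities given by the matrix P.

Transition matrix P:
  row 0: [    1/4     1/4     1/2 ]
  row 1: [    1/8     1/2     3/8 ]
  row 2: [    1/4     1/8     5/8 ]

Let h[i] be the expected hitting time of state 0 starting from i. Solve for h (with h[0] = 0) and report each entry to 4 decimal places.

First-step conditioning: h[0] = 0; for i ≠ 0, h[i] = 1 + Σ_k P[i][k]·h[k].
  h[1] = 1 + 1/2·h[1] + 3/8·h[2]
  h[2] = 1 + 1/8·h[1] + 5/8·h[2]
Solving the 2×2 linear system over states ≠ 0 gives exactly h = [0, 16/3, 40/9] (h[0] = 0 is the target).

h = [0.0000, 5.3333, 4.4444]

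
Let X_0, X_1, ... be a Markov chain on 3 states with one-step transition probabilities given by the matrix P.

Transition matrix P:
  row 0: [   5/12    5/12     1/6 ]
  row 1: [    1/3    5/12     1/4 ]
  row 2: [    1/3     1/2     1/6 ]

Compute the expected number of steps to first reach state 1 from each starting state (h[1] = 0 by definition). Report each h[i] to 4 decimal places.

First-step conditioning: h[1] = 0; for i ≠ 1, h[i] = 1 + Σ_k P[i][k]·h[k].
  h[0] = 1 + 5/12·h[0] + 1/6·h[2]
  h[2] = 1 + 1/3·h[0] + 1/6·h[2]
Solving the 2×2 linear system over states ≠ 1 gives exactly h = [72/31, 0, 66/31] (h[1] = 0 is the target).

h = [2.3226, 0.0000, 2.1290]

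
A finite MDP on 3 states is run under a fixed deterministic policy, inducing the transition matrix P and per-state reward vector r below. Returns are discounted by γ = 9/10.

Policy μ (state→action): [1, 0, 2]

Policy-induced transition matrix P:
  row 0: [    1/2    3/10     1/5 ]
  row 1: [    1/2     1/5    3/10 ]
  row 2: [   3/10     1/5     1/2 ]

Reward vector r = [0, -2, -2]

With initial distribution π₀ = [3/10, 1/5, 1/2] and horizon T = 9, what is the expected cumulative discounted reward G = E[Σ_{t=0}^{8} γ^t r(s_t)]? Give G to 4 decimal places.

G = -7.2688

t=0: π = [0.3000, 0.2000, 0.5000], E[r] = -1.4000, γ^t·E[r] = -1.400000, running G = -1.400000
t=1: π = [0.4000, 0.2300, 0.3700], E[r] = -1.2000, γ^t·E[r] = -1.080000, running G = -2.480000
t=2: π = [0.4260, 0.2400, 0.3340], E[r] = -1.1480, γ^t·E[r] = -0.929880, running G = -3.409880
t=3: π = [0.4332, 0.2426, 0.3242], E[r] = -1.1336, γ^t·E[r] = -0.826394, running G = -4.236274
t=4: π = [0.4352, 0.2433, 0.3215], E[r] = -1.1297, γ^t·E[r] = -0.741183, running G = -4.977457
t=5: π = [0.4357, 0.2435, 0.3208], E[r] = -1.1286, γ^t·E[r] = -0.666432, running G = -5.643889
t=6: π = [0.4358, 0.2436, 0.3206], E[r] = -1.1283, γ^t·E[r] = -0.599633, running G = -6.243522
t=7: π = [0.4359, 0.2436, 0.3205], E[r] = -1.1282, γ^t·E[r] = -0.539631, running G = -6.783154
t=8: π = [0.4359, 0.2436, 0.3205], E[r] = -1.1282, γ^t·E[r] = -0.485659, running G = -7.268812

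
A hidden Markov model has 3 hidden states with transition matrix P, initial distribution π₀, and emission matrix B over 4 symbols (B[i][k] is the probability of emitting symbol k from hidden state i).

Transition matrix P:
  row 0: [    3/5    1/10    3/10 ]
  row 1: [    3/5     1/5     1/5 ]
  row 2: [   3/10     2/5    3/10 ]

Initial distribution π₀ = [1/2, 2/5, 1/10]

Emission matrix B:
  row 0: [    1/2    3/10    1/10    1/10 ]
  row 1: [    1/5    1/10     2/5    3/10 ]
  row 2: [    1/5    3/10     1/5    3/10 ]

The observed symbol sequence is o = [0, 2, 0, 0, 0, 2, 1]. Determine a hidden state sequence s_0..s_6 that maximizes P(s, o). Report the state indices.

t=0: δ = [2.500e-01, 8.000e-02, 2.000e-02]  (obs o_0=0)
t=1: δ = [1.500e-02, 1.000e-02, 1.500e-02]  ψ = [0, 0, 0]  (obs o_1=2)
t=2: δ = [4.500e-03, 1.200e-03, 9.000e-04]  ψ = [0, 2, 0]  (obs o_2=0)
t=3: δ = [1.350e-03, 9.000e-05, 2.700e-04]  ψ = [0, 0, 0]  (obs o_3=0)
t=4: δ = [4.050e-04, 2.700e-05, 8.100e-05]  ψ = [0, 0, 0]  (obs o_4=0)
t=5: δ = [2.430e-05, 1.620e-05, 2.430e-05]  ψ = [0, 0, 0]  (obs o_5=2)
t=6: δ = [4.374e-06, 9.720e-07, 2.187e-06]  ψ = [0, 2, 0]  (obs o_6=1)
backtrack: best end state = 0; path = [0, 0, 0, 0, 0, 0, 0]

path = [0, 0, 0, 0, 0, 0, 0]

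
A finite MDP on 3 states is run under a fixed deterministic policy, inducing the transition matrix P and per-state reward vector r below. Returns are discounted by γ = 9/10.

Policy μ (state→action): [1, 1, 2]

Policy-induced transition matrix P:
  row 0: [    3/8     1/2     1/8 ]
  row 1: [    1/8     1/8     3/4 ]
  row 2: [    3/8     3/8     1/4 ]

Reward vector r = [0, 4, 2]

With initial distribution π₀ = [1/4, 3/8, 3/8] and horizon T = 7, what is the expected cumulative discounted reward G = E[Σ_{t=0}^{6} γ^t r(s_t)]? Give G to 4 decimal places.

t=0: π = [0.2500, 0.3750, 0.3750], E[r] = 2.2500, γ^t·E[r] = 2.250000, running G = 2.250000
t=1: π = [0.2813, 0.3125, 0.4063], E[r] = 2.0625, γ^t·E[r] = 1.856250, running G = 4.106250
t=2: π = [0.2969, 0.3320, 0.3711], E[r] = 2.0703, γ^t·E[r] = 1.676953, running G = 5.783203
t=3: π = [0.2920, 0.3291, 0.3789], E[r] = 2.0742, γ^t·E[r] = 1.512105, running G = 7.295309
t=4: π = [0.2927, 0.3292, 0.3781], E[r] = 2.0730, γ^t·E[r] = 1.360094, running G = 8.655403
t=5: π = [0.2927, 0.3293, 0.3780], E[r] = 2.0732, γ^t·E[r] = 1.224193, running G = 9.879595
t=6: π = [0.2927, 0.3293, 0.3781], E[r] = 2.0732, γ^t·E[r] = 1.101769, running G = 10.981365

G = 10.9814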